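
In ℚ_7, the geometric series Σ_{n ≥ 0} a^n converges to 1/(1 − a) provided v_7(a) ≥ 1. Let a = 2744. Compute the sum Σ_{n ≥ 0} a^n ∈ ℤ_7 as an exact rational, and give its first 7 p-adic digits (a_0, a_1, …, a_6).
Σ a^n = 1/(1 − a) = -1/2743;  first 7 digits = (1, 0, 0, 1, 1, 0, 1)

v_7(a) = 3 ≥ 1, so the series converges in ℤ_7 to 1/(1 − a) = 1/(1 − 2744) = -1/2743. Expand this rational in ℤ_7: compute digits iteratively via d_i = x_i mod 7, x_{i+1} = (x_i − d_i)/7. The first 7 digits are (1, 0, 0, 1, 1, 0, 1).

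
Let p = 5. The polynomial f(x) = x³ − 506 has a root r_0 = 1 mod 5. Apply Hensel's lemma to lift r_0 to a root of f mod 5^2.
r_1 = 11 (mod 25)

Hensel: r_{i+1} = r_i − f(r_i)/f′(r_i) mod 5^{i+2}, where f′(x) = 3x². Iterate:
  r_0 = 1 (mod 5)
  r_1 = 11 (mod 25)
Final: r = 11 with f(r) ≡ 0 mod 5^2.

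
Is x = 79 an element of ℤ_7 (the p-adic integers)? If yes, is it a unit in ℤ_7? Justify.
x ∈ ℤ_7^× (unit); v_7(x) = 0

ℤ_7 = {x ∈ ℚ_7 : v_7(x) ≥ 0} and ℤ_7^× = {x ∈ ℤ_7 : v_7(x) = 0}. Here v_7(79) = v_7(num) − v_7(den) = 0; compare against these criteria.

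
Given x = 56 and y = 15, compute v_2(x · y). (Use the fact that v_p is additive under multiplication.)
v_2(840) = 3

v_p(x) = 3 (factor: 56 = 2^3 · 7); v_p(y) = 0 (factor: 15 = 2^0 · 15). Additivity: v_p(xy) = v_p(x) + v_p(y) = 3 + 0 = 3. (Direct check: xy = 840 = 2^3 · (105).)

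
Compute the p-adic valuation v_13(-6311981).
v_13(-6311981) = 5

v_13(n) is the largest exponent k such that 13^k divides n. Factor out: -6311981 = -13^5 · 17. (Sign doesn't affect v_p.) So v_13(-6311981) = 5.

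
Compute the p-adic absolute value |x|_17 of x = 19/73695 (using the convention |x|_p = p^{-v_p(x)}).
|19/73695|_17 = 4913

Step 1 — compute v_17(x) by factoring powers of 17 out of the numerator and denominator: v_17(19/73695) = -3. Step 2 — apply |x|_p = p^{-v_p(x)} = 17^{3} = 4913.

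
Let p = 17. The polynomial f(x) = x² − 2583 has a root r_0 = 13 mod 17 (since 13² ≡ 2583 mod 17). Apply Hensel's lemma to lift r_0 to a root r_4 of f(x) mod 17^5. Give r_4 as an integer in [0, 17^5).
r_4 = 1164020 (mod 1419857)

Hensel's recurrence: r_{i+1} = r_i − f(r_i)·(f′(r_i))^{-1} mod 17^{i+2}, with f′(x) = 2x. Iterate:
  r_0 = 13 (mod 17)
  r_1 = 217 (mod 289)
  r_2 = 4552 (mod 4913)
  r_3 = 78247 (mod 83521)
  r_4 = 1164020 (mod 1419857)
Final: r_4 = 1164020, and one checks f(r_4) ≡ 0 mod 17^5.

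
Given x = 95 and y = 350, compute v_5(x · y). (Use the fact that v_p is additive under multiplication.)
v_5(33250) = 3

v_p(x) = 1 (factor: 95 = 5^1 · 19); v_p(y) = 2 (factor: 350 = 5^2 · 14). Additivity: v_p(xy) = v_p(x) + v_p(y) = 1 + 2 = 3. (Direct check: xy = 33250 = 5^3 · (266).)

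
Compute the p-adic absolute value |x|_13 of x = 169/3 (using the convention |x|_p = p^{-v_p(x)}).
|169/3|_13 = 1/169

Step 1 — compute v_13(x) by factoring powers of 13 out of the numerator and denominator: v_13(169/3) = 2. Step 2 — apply |x|_p = p^{-v_p(x)} = 13^{-2} = 1/169.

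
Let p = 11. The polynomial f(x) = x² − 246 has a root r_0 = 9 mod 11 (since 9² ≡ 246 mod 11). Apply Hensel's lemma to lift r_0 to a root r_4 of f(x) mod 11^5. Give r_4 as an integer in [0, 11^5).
r_4 = 51181 (mod 161051)

Hensel's recurrence: r_{i+1} = r_i − f(r_i)·(f′(r_i))^{-1} mod 11^{i+2}, with f′(x) = 2x. Iterate:
  r_0 = 9 (mod 11)
  r_1 = 119 (mod 121)
  r_2 = 603 (mod 1331)
  r_3 = 7258 (mod 14641)
  r_4 = 51181 (mod 161051)
Final: r_4 = 51181, and one checks f(r_4) ≡ 0 mod 11^5.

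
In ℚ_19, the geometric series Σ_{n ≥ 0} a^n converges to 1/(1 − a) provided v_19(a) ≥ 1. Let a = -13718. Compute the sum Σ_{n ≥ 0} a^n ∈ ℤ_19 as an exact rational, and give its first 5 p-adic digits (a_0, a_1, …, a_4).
Σ a^n = 1/(1 − a) = 1/13719;  first 5 digits = (1, 0, 0, 17, 18)

v_19(a) = 3 ≥ 1, so the series converges in ℤ_19 to 1/(1 − a) = 1/(1 − (-13718)) = 1/13719. Expand this rational in ℤ_19: compute digits iteratively via d_i = x_i mod 19, x_{i+1} = (x_i − d_i)/19. The first 5 digits are (1, 0, 0, 17, 18).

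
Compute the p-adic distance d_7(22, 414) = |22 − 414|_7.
d_7(22, 414) = 1/49

Step 1 — x − y = 22 − 414 = -392. Step 2 — v_7(-392) = 2 (factor: -392 = −(7^2 · 8); the sign does not affect v_p). Step 3 — |x − y|_7 = 7^{-2} = 1/49.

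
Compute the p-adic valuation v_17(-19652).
v_17(-19652) = 3

v_17(n) is the largest exponent k such that 17^k divides n. Factor out: -19652 = -17^3 · 4. (Sign doesn't affect v_p.) So v_17(-19652) = 3.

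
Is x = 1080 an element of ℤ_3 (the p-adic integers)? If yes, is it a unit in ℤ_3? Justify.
x ∈ ℤ_3 but not a unit; v_3(x) = 3 > 0

ℤ_3 = {x ∈ ℚ_3 : v_3(x) ≥ 0} and ℤ_3^× = {x ∈ ℤ_3 : v_3(x) = 0}. Here v_3(1080) = v_3(num) − v_3(den) = 3; compare against these criteria.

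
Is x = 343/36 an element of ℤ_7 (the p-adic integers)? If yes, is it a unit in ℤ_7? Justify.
x ∈ ℤ_7 but not a unit; v_7(x) = 3 > 0

ℤ_7 = {x ∈ ℚ_7 : v_7(x) ≥ 0} and ℤ_7^× = {x ∈ ℤ_7 : v_7(x) = 0}. Here v_7(343/36) = v_7(num) − v_7(den) = 3; compare against these criteria.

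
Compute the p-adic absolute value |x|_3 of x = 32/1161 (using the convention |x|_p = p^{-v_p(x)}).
|32/1161|_3 = 27

Step 1 — compute v_3(x) by factoring powers of 3 out of the numerator and denominator: v_3(32/1161) = -3. Step 2 — apply |x|_p = p^{-v_p(x)} = 3^{3} = 27.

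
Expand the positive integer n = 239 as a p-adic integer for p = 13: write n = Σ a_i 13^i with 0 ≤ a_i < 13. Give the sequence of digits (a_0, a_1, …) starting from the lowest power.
(a_0, a_1, …) = (5, 5, 1)

Repeated division by 13 gives the digits low-to-high: 239 = 5 + 5·13^1 + 1·13^2. Digit sequence: (5, 5, 1).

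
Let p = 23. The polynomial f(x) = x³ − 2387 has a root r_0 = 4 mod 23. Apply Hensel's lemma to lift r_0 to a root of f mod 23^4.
r_3 = 208269 (mod 279841)

Hensel: r_{i+1} = r_i − f(r_i)/f′(r_i) mod 23^{i+2}, where f′(x) = 3x². Iterate:
  r_0 = 4 (mod 23)
  r_1 = 372 (mod 529)
  r_2 = 1430 (mod 12167)
  r_3 = 208269 (mod 279841)
Final: r = 208269 with f(r) ≡ 0 mod 23^4.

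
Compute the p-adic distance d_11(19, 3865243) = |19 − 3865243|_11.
d_11(19, 3865243) = 1/161051

Step 1 — x − y = 19 − 3865243 = -3865224. Step 2 — v_11(-3865224) = 5 (factor: -3865224 = −(11^5 · 24); the sign does not affect v_p). Step 3 — |x − y|_11 = 11^{-5} = 1/161051.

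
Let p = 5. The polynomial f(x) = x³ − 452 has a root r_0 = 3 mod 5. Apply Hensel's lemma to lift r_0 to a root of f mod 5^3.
r_2 = 28 (mod 125)

Hensel: r_{i+1} = r_i − f(r_i)/f′(r_i) mod 5^{i+2}, where f′(x) = 3x². Iterate:
  r_0 = 3 (mod 5)
  r_1 = 3 (mod 25)
  r_2 = 28 (mod 125)
Final: r = 28 with f(r) ≡ 0 mod 5^3.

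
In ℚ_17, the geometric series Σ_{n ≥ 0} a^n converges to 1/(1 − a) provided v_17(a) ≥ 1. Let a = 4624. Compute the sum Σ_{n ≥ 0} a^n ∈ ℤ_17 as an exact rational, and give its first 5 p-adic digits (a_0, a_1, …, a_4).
Σ a^n = 1/(1 − a) = -1/4623;  first 5 digits = (1, 0, 16, 0, 1)

v_17(a) = 2 ≥ 1, so the series converges in ℤ_17 to 1/(1 − a) = 1/(1 − 4624) = -1/4623. Expand this rational in ℤ_17: compute digits iteratively via d_i = x_i mod 17, x_{i+1} = (x_i − d_i)/17. The first 5 digits are (1, 0, 16, 0, 1).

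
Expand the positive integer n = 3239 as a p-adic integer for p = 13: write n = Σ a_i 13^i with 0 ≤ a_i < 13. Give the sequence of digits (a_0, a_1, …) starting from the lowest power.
(a_0, a_1, …) = (2, 2, 6, 1)

Repeated division by 13 gives the digits low-to-high: 3239 = 2 + 2·13^1 + 6·13^2 + 1·13^3. Digit sequence: (2, 2, 6, 1).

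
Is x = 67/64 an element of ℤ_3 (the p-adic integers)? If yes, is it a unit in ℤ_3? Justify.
x ∈ ℤ_3^× (unit); v_3(x) = 0

ℤ_3 = {x ∈ ℚ_3 : v_3(x) ≥ 0} and ℤ_3^× = {x ∈ ℤ_3 : v_3(x) = 0}. Here v_3(67/64) = v_3(num) − v_3(den) = 0; compare against these criteria.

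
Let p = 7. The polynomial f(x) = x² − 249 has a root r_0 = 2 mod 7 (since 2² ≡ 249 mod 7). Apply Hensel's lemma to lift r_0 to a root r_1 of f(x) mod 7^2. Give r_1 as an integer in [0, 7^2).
r_1 = 2 (mod 49)

Hensel's recurrence: r_{i+1} = r_i − f(r_i)·(f′(r_i))^{-1} mod 7^{i+2}, with f′(x) = 2x. Iterate:
  r_0 = 2 (mod 7)
  r_1 = 2 (mod 49)
Final: r_1 = 2, and one checks f(r_1) ≡ 0 mod 7^2.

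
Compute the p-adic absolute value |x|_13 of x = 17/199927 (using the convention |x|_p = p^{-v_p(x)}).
|17/199927|_13 = 28561

Step 1 — compute v_13(x) by factoring powers of 13 out of the numerator and denominator: v_13(17/199927) = -4. Step 2 — apply |x|_p = p^{-v_p(x)} = 13^{4} = 28561.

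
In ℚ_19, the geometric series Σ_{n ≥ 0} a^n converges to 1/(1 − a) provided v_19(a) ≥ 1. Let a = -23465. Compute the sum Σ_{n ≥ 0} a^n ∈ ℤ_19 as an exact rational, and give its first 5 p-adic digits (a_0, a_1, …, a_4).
Σ a^n = 1/(1 − a) = 1/23466;  first 5 digits = (1, 0, 11, 15, 6)

v_19(a) = 2 ≥ 1, so the series converges in ℤ_19 to 1/(1 − a) = 1/(1 − (-23465)) = 1/23466. Expand this rational in ℤ_19: compute digits iteratively via d_i = x_i mod 19, x_{i+1} = (x_i − d_i)/19. The first 5 digits are (1, 0, 11, 15, 6).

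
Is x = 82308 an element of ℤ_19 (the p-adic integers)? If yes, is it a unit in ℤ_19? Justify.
x ∈ ℤ_19 but not a unit; v_19(x) = 3 > 0

ℤ_19 = {x ∈ ℚ_19 : v_19(x) ≥ 0} and ℤ_19^× = {x ∈ ℤ_19 : v_19(x) = 0}. Here v_19(82308) = v_19(num) − v_19(den) = 3; compare against these criteria.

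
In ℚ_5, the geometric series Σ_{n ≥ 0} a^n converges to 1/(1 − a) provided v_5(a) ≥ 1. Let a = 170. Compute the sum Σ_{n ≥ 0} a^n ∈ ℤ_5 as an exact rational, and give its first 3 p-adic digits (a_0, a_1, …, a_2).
Σ a^n = 1/(1 − a) = -1/169;  first 3 digits = (1, 4, 2)

v_5(a) = 1 ≥ 1, so the series converges in ℤ_5 to 1/(1 − a) = 1/(1 − 170) = -1/169. Expand this rational in ℤ_5: compute digits iteratively via d_i = x_i mod 5, x_{i+1} = (x_i − d_i)/5. The first 3 digits are (1, 4, 2).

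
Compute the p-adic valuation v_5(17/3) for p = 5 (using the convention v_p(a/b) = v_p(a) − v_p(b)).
v_5(17/3) = 0

Factor powers of 5 from the numerator and denominator of the reduced fraction: 17 = 5^0 · 17 and 3 = 5^0 · 3. Apply v_p(a/b) = v_p(a) − v_p(b): v_5(17/3) = 0 − 0 = 0.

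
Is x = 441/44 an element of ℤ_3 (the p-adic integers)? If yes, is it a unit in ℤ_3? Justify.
x ∈ ℤ_3 but not a unit; v_3(x) = 2 > 0

ℤ_3 = {x ∈ ℚ_3 : v_3(x) ≥ 0} and ℤ_3^× = {x ∈ ℤ_3 : v_3(x) = 0}. Here v_3(441/44) = v_3(num) − v_3(den) = 2; compare against these criteria.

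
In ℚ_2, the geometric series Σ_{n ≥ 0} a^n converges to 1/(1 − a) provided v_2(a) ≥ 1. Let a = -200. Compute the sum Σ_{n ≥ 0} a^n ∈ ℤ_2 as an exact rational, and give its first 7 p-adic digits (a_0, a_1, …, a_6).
Σ a^n = 1/(1 − a) = 1/201;  first 7 digits = (1, 0, 0, 1, 1, 1, 1)

v_2(a) = 3 ≥ 1, so the series converges in ℤ_2 to 1/(1 − a) = 1/(1 − (-200)) = 1/201. Expand this rational in ℤ_2: compute digits iteratively via d_i = x_i mod 2, x_{i+1} = (x_i − d_i)/2. The first 7 digits are (1, 0, 0, 1, 1, 1, 1).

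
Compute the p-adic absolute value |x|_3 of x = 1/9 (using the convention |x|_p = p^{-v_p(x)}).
|1/9|_3 = 9

Step 1 — compute v_3(x) by factoring powers of 3 out of the numerator and denominator: v_3(1/9) = -2. Step 2 — apply |x|_p = p^{-v_p(x)} = 3^{2} = 9.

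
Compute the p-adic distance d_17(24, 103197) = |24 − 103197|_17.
d_17(24, 103197) = 1/4913

Step 1 — x − y = 24 − 103197 = -103173. Step 2 — v_17(-103173) = 3 (factor: -103173 = −(17^3 · 21); the sign does not affect v_p). Step 3 — |x − y|_17 = 17^{-3} = 1/4913.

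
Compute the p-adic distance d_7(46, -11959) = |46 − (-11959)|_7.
d_7(46, -11959) = 1/2401

Step 1 — x − y = 46 − (-11959) = 12005. Step 2 — v_7(12005) = 4 (factor: 12005 = (7^4 · 5); the sign does not affect v_p). Step 3 — |x − y|_7 = 7^{-4} = 1/2401.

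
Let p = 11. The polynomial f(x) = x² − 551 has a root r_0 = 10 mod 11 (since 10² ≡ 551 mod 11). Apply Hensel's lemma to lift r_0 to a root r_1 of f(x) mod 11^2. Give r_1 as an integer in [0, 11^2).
r_1 = 87 (mod 121)

Hensel's recurrence: r_{i+1} = r_i − f(r_i)·(f′(r_i))^{-1} mod 11^{i+2}, with f′(x) = 2x. Iterate:
  r_0 = 10 (mod 11)
  r_1 = 87 (mod 121)
Final: r_1 = 87, and one checks f(r_1) ≡ 0 mod 11^2.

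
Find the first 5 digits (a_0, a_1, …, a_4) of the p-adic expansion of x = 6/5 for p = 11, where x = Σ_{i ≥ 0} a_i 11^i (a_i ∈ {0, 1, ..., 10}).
(a_0, …, a_4) = (10, 8, 8, 8, 8)

v_11(6/5) = 0 (numerator and denominator both coprime to 11), so x ∈ ℤ_11^×. Compute digits iteratively via a_i = x_i mod 11, x_{i+1} = (x_i − a_i)/11, with x_0 = x:
  x_0 = 6/5;  a_0 = 10;  x_1 = (x_0 − 10)/11 = -4/5
  x_1 = -4/5;  a_1 = 8;  x_2 = (x_1 − 8)/11 = -4/5
  x_2 = -4/5;  a_2 = 8;  x_3 = (x_2 − 8)/11 = -4/5
  x_3 = -4/5;  a_3 = 8;  x_4 = (x_3 − 8)/11 = -4/5
  x_4 = -4/5;  a_4 = 8;  x_5 = (x_4 − 8)/11 = -4/5
Digits: (10, 8, 8, 8, 8).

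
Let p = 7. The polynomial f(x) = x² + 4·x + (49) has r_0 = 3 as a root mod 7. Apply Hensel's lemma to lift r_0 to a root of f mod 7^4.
r_3 = 1809 (mod 2401)

Hensel: r_{i+1} = r_i − f(r_i)·(f′(r_i))^{-1} mod 7^{i+2}, f′(x) = 2x + 4. Iterate:
  r_0 = 3 (mod 7)
  r_1 = 45 (mod 49)
  r_2 = 94 (mod 343)
  r_3 = 1809 (mod 2401)
Final: r = 1809 satisfies f(r) ≡ 0 mod 7^4.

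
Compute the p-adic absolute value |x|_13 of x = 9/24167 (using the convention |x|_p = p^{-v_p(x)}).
|9/24167|_13 = 2197

Step 1 — compute v_13(x) by factoring powers of 13 out of the numerator and denominator: v_13(9/24167) = -3. Step 2 — apply |x|_p = p^{-v_p(x)} = 13^{3} = 2197.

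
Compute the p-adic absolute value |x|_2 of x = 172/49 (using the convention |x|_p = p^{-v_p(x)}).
|172/49|_2 = 1/4

Step 1 — compute v_2(x) by factoring powers of 2 out of the numerator and denominator: v_2(172/49) = 2. Step 2 — apply |x|_p = p^{-v_p(x)} = 2^{-2} = 1/4.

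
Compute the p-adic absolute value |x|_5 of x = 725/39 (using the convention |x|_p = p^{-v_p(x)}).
|725/39|_5 = 1/25

Step 1 — compute v_5(x) by factoring powers of 5 out of the numerator and denominator: v_5(725/39) = 2. Step 2 — apply |x|_p = p^{-v_p(x)} = 5^{-2} = 1/25.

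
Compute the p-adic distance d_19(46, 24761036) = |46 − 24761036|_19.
d_19(46, 24761036) = 1/2476099

Step 1 — x − y = 46 − 24761036 = -24760990. Step 2 — v_19(-24760990) = 5 (factor: -24760990 = −(19^5 · 10); the sign does not affect v_p). Step 3 — |x − y|_19 = 19^{-5} = 1/2476099.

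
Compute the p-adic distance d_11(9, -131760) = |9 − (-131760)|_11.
d_11(9, -131760) = 1/14641

Step 1 — x − y = 9 − (-131760) = 131769. Step 2 — v_11(131769) = 4 (factor: 131769 = (11^4 · 9); the sign does not affect v_p). Step 3 — |x − y|_11 = 11^{-4} = 1/14641.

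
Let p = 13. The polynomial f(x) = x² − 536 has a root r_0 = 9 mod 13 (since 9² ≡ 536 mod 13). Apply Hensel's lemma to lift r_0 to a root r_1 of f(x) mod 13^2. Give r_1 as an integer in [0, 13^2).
r_1 = 100 (mod 169)

Hensel's recurrence: r_{i+1} = r_i − f(r_i)·(f′(r_i))^{-1} mod 13^{i+2}, with f′(x) = 2x. Iterate:
  r_0 = 9 (mod 13)
  r_1 = 100 (mod 169)
Final: r_1 = 100, and one checks f(r_1) ≡ 0 mod 13^2.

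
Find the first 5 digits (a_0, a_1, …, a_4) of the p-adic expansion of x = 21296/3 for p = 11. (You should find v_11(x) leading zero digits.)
(a_0, …, a_4) = (0, 0, 0, 9, 7)

v_11(21296/3) = 3, so a_0 = ... = a_2 = 0. Factor out: x = 11^3 · u with u = 16/3 a unit in ℤ_11. Expand u iteratively via a_{v+i} = u_i mod 11, u_{i+1} = (u_i − a_{v+i})/11:
  u_0 = 16/3;  a_3 = 9;  u_1 = (u_0 − 9)/11 = -1/3
  u_1 = -1/3;  a_4 = 7;  u_2 = (u_1 − 7)/11 = -2/3
Digits: (0, 0, 0, 9, 7).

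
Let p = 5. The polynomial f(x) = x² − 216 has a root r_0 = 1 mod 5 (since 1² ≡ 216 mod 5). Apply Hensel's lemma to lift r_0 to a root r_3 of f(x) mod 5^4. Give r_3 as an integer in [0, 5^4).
r_3 = 596 (mod 625)

Hensel's recurrence: r_{i+1} = r_i − f(r_i)·(f′(r_i))^{-1} mod 5^{i+2}, with f′(x) = 2x. Iterate:
  r_0 = 1 (mod 5)
  r_1 = 21 (mod 25)
  r_2 = 96 (mod 125)
  r_3 = 596 (mod 625)
Final: r_3 = 596, and one checks f(r_3) ≡ 0 mod 5^4.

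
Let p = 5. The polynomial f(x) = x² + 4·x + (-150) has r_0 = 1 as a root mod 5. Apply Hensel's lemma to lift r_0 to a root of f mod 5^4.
r_3 = 271 (mod 625)

Hensel: r_{i+1} = r_i − f(r_i)·(f′(r_i))^{-1} mod 5^{i+2}, f′(x) = 2x + 4. Iterate:
  r_0 = 1 (mod 5)
  r_1 = 21 (mod 25)
  r_2 = 21 (mod 125)
  r_3 = 271 (mod 625)
Final: r = 271 satisfies f(r) ≡ 0 mod 5^4.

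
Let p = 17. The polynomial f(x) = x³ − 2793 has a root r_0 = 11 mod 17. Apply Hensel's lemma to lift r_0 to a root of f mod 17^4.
r_3 = 35320 (mod 83521)

Hensel: r_{i+1} = r_i − f(r_i)/f′(r_i) mod 17^{i+2}, where f′(x) = 3x². Iterate:
  r_0 = 11 (mod 17)
  r_1 = 62 (mod 289)
  r_2 = 929 (mod 4913)
  r_3 = 35320 (mod 83521)
Final: r = 35320 with f(r) ≡ 0 mod 17^4.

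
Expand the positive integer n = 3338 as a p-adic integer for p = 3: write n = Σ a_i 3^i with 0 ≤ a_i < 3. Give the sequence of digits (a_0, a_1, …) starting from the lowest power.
(a_0, a_1, …) = (2, 2, 1, 0, 2, 1, 1, 1)

Repeated division by 3 gives the digits low-to-high: 3338 = 2 + 2·3^1 + 1·3^2 + 2·3^4 + 1·3^5 + 1·3^6 + 1·3^7. Digit sequence: (2, 2, 1, 0, 2, 1, 1, 1).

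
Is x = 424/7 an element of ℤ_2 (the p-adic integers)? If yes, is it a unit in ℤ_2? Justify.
x ∈ ℤ_2 but not a unit; v_2(x) = 3 > 0

ℤ_2 = {x ∈ ℚ_2 : v_2(x) ≥ 0} and ℤ_2^× = {x ∈ ℤ_2 : v_2(x) = 0}. Here v_2(424/7) = v_2(num) − v_2(den) = 3; compare against these criteria.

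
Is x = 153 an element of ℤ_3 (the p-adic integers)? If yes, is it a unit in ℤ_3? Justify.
x ∈ ℤ_3 but not a unit; v_3(x) = 2 > 0

ℤ_3 = {x ∈ ℚ_3 : v_3(x) ≥ 0} and ℤ_3^× = {x ∈ ℤ_3 : v_3(x) = 0}. Here v_3(153) = v_3(num) − v_3(den) = 2; compare against these criteria.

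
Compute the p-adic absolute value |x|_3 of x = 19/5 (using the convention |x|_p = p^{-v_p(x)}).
|19/5|_3 = 1

Step 1 — compute v_3(x) by factoring powers of 3 out of the numerator and denominator: v_3(19/5) = 0. Step 2 — apply |x|_p = p^{-v_p(x)} = 3^{0} = 1.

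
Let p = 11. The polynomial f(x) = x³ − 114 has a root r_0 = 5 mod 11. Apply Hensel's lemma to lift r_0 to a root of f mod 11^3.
r_2 = 1281 (mod 1331)

Hensel: r_{i+1} = r_i − f(r_i)/f′(r_i) mod 11^{i+2}, where f′(x) = 3x². Iterate:
  r_0 = 5 (mod 11)
  r_1 = 71 (mod 121)
  r_2 = 1281 (mod 1331)
Final: r = 1281 with f(r) ≡ 0 mod 11^3.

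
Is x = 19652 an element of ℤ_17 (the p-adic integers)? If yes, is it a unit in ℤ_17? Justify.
x ∈ ℤ_17 but not a unit; v_17(x) = 3 > 0

ℤ_17 = {x ∈ ℚ_17 : v_17(x) ≥ 0} and ℤ_17^× = {x ∈ ℤ_17 : v_17(x) = 0}. Here v_17(19652) = v_17(num) − v_17(den) = 3; compare against these criteria.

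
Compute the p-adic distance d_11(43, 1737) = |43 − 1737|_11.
d_11(43, 1737) = 1/121

Step 1 — x − y = 43 − 1737 = -1694. Step 2 — v_11(-1694) = 2 (factor: -1694 = −(11^2 · 14); the sign does not affect v_p). Step 3 — |x − y|_11 = 11^{-2} = 1/121.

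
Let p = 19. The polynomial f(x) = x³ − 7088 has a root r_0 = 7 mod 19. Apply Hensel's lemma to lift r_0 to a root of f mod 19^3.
r_2 = 5156 (mod 6859)

Hensel: r_{i+1} = r_i − f(r_i)/f′(r_i) mod 19^{i+2}, where f′(x) = 3x². Iterate:
  r_0 = 7 (mod 19)
  r_1 = 102 (mod 361)
  r_2 = 5156 (mod 6859)
Final: r = 5156 with f(r) ≡ 0 mod 19^3.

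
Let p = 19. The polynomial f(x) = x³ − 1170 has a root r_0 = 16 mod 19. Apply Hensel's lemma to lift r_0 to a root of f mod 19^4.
r_3 = 11112 (mod 130321)

Hensel: r_{i+1} = r_i − f(r_i)/f′(r_i) mod 19^{i+2}, where f′(x) = 3x². Iterate:
  r_0 = 16 (mod 19)
  r_1 = 282 (mod 361)
  r_2 = 4253 (mod 6859)
  r_3 = 11112 (mod 130321)
Final: r = 11112 with f(r) ≡ 0 mod 19^4.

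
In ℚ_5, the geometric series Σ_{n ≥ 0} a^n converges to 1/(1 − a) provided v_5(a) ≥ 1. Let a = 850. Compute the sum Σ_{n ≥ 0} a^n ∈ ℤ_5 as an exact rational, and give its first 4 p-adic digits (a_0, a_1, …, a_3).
Σ a^n = 1/(1 − a) = -1/849;  first 4 digits = (1, 0, 4, 1)

v_5(a) = 2 ≥ 1, so the series converges in ℤ_5 to 1/(1 − a) = 1/(1 − 850) = -1/849. Expand this rational in ℤ_5: compute digits iteratively via d_i = x_i mod 5, x_{i+1} = (x_i − d_i)/5. The first 4 digits are (1, 0, 4, 1).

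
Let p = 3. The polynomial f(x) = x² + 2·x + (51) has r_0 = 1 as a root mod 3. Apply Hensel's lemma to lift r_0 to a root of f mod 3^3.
r_2 = 1 (mod 27)

Hensel: r_{i+1} = r_i − f(r_i)·(f′(r_i))^{-1} mod 3^{i+2}, f′(x) = 2x + 2. Iterate:
  r_0 = 1 (mod 3)
  r_1 = 1 (mod 9)
  r_2 = 1 (mod 27)
Final: r = 1 satisfies f(r) ≡ 0 mod 3^3.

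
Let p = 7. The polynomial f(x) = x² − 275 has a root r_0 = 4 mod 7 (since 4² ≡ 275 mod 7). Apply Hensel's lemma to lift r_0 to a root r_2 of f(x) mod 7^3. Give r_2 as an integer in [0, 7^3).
r_2 = 312 (mod 343)

Hensel's recurrence: r_{i+1} = r_i − f(r_i)·(f′(r_i))^{-1} mod 7^{i+2}, with f′(x) = 2x. Iterate:
  r_0 = 4 (mod 7)
  r_1 = 18 (mod 49)
  r_2 = 312 (mod 343)
Final: r_2 = 312, and one checks f(r_2) ≡ 0 mod 7^3.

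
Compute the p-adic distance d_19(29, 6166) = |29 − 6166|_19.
d_19(29, 6166) = 1/361

Step 1 — x − y = 29 − 6166 = -6137. Step 2 — v_19(-6137) = 2 (factor: -6137 = −(19^2 · 17); the sign does not affect v_p). Step 3 — |x − y|_19 = 19^{-2} = 1/361.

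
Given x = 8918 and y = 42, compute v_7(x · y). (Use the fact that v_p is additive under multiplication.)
v_7(374556) = 4

v_p(x) = 3 (factor: 8918 = 7^3 · 26); v_p(y) = 1 (factor: 42 = 7^1 · 6). Additivity: v_p(xy) = v_p(x) + v_p(y) = 3 + 1 = 4. (Direct check: xy = 374556 = 7^4 · (156).)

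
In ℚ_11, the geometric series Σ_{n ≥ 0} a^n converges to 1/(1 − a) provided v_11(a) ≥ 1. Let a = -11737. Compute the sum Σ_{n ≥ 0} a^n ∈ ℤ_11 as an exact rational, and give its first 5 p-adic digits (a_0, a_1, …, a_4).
Σ a^n = 1/(1 − a) = 1/11738;  first 5 digits = (1, 0, 2, 2, 3)

v_11(a) = 2 ≥ 1, so the series converges in ℤ_11 to 1/(1 − a) = 1/(1 − (-11737)) = 1/11738. Expand this rational in ℤ_11: compute digits iteratively via d_i = x_i mod 11, x_{i+1} = (x_i − d_i)/11. The first 5 digits are (1, 0, 2, 2, 3).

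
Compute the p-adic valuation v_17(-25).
v_17(-25) = 0

v_17(n) is the largest exponent k such that 17^k divides n. Factor out: -25 = -17^0 · 25. (Sign doesn't affect v_p.) So v_17(-25) = 0.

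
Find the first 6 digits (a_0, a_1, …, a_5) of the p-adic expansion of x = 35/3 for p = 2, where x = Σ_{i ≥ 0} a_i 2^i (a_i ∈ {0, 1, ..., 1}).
(a_0, …, a_5) = (1, 0, 0, 0, 0, 1)

v_2(35/3) = 0 (numerator and denominator both coprime to 2), so x ∈ ℤ_2^×. Compute digits iteratively via a_i = x_i mod 2, x_{i+1} = (x_i − a_i)/2, with x_0 = x:
  x_0 = 35/3;  a_0 = 1;  x_1 = (x_0 − 1)/2 = 16/3
  x_1 = 16/3;  a_1 = 0;  x_2 = (x_1 − 0)/2 = 8/3
  x_2 = 8/3;  a_2 = 0;  x_3 = (x_2 − 0)/2 = 4/3
  x_3 = 4/3;  a_3 = 0;  x_4 = (x_3 − 0)/2 = 2/3
  x_4 = 2/3;  a_4 = 0;  x_5 = (x_4 − 0)/2 = 1/3
  x_5 = 1/3;  a_5 = 1;  x_6 = (x_5 − 1)/2 = -1/3
Digits: (1, 0, 0, 0, 0, 1).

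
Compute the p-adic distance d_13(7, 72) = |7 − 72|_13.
d_13(7, 72) = 1/13

Step 1 — x − y = 7 − 72 = -65. Step 2 — v_13(-65) = 1 (factor: -65 = −(13^1 · 5); the sign does not affect v_p). Step 3 — |x − y|_13 = 13^{-1} = 1/13.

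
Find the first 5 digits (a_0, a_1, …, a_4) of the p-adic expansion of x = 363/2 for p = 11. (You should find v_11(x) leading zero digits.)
(a_0, …, a_4) = (0, 0, 7, 5, 5)

v_11(363/2) = 2, so a_0 = ... = a_1 = 0. Factor out: x = 11^2 · u with u = 3/2 a unit in ℤ_11. Expand u iteratively via a_{v+i} = u_i mod 11, u_{i+1} = (u_i − a_{v+i})/11:
  u_0 = 3/2;  a_2 = 7;  u_1 = (u_0 − 7)/11 = -1/2
  u_1 = -1/2;  a_3 = 5;  u_2 = (u_1 − 5)/11 = -1/2
  u_2 = -1/2;  a_4 = 5;  u_3 = (u_2 − 5)/11 = -1/2
Digits: (0, 0, 7, 5, 5).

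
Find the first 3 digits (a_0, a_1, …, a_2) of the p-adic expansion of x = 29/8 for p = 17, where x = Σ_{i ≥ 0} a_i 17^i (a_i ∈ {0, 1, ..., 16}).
(a_0, …, a_2) = (10, 6, 6)

v_17(29/8) = 0 (numerator and denominator both coprime to 17), so x ∈ ℤ_17^×. Compute digits iteratively via a_i = x_i mod 17, x_{i+1} = (x_i − a_i)/17, with x_0 = x:
  x_0 = 29/8;  a_0 = 10;  x_1 = (x_0 − 10)/17 = -3/8
  x_1 = -3/8;  a_1 = 6;  x_2 = (x_1 − 6)/17 = -3/8
  x_2 = -3/8;  a_2 = 6;  x_3 = (x_2 − 6)/17 = -3/8
Digits: (10, 6, 6).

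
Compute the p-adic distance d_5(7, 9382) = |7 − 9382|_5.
d_5(7, 9382) = 1/3125

Step 1 — x − y = 7 − 9382 = -9375. Step 2 — v_5(-9375) = 5 (factor: -9375 = −(5^5 · 3); the sign does not affect v_p). Step 3 — |x − y|_5 = 5^{-5} = 1/3125.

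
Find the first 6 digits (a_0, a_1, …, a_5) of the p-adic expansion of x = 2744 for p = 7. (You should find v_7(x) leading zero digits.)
(a_0, …, a_5) = (0, 0, 0, 1, 1, 0)

v_7(2744) = 3, so a_0 = ... = a_2 = 0. Factor out: x = 7^3 · u with u = 8 a unit in ℤ_7. Expand u iteratively via a_{v+i} = u_i mod 7, u_{i+1} = (u_i − a_{v+i})/7:
  u_0 = 8;  a_3 = 1;  u_1 = (u_0 − 1)/7 = 1
  u_1 = 1;  a_4 = 1;  u_2 = (u_1 − 1)/7 = 0
  u_2 = 0;  a_5 = 0;  u_3 = (u_2 − 0)/7 = 0
Digits: (0, 0, 0, 1, 1, 0).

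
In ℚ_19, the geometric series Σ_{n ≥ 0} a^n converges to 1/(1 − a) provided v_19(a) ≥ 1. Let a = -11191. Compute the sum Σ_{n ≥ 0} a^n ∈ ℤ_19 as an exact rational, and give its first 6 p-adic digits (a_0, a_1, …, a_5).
Σ a^n = 1/(1 − a) = 1/11192;  first 6 digits = (1, 0, 7, 17, 10, 12)

v_19(a) = 2 ≥ 1, so the series converges in ℤ_19 to 1/(1 − a) = 1/(1 − (-11191)) = 1/11192. Expand this rational in ℤ_19: compute digits iteratively via d_i = x_i mod 19, x_{i+1} = (x_i − d_i)/19. The first 6 digits are (1, 0, 7, 17, 10, 12).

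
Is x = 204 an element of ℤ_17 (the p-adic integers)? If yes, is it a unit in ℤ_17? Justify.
x ∈ ℤ_17 but not a unit; v_17(x) = 1 > 0

ℤ_17 = {x ∈ ℚ_17 : v_17(x) ≥ 0} and ℤ_17^× = {x ∈ ℤ_17 : v_17(x) = 0}. Here v_17(204) = v_17(num) − v_17(den) = 1; compare against these criteria.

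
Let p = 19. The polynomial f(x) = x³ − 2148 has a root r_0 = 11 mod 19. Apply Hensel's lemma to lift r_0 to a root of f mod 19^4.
r_3 = 72078 (mod 130321)

Hensel: r_{i+1} = r_i − f(r_i)/f′(r_i) mod 19^{i+2}, where f′(x) = 3x². Iterate:
  r_0 = 11 (mod 19)
  r_1 = 239 (mod 361)
  r_2 = 3488 (mod 6859)
  r_3 = 72078 (mod 130321)
Final: r = 72078 with f(r) ≡ 0 mod 19^4.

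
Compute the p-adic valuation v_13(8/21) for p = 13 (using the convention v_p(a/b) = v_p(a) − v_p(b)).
v_13(8/21) = 0

Factor powers of 13 from the numerator and denominator of the reduced fraction: 8 = 13^0 · 8 and 21 = 13^0 · 21. Apply v_p(a/b) = v_p(a) − v_p(b): v_13(8/21) = 0 − 0 = 0.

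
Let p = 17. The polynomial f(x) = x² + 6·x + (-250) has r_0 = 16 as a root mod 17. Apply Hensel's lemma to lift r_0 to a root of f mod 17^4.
r_3 = 1580 (mod 83521)

Hensel: r_{i+1} = r_i − f(r_i)·(f′(r_i))^{-1} mod 17^{i+2}, f′(x) = 2x + 6. Iterate:
  r_0 = 16 (mod 17)
  r_1 = 135 (mod 289)
  r_2 = 1580 (mod 4913)
  r_3 = 1580 (mod 83521)
Final: r = 1580 satisfies f(r) ≡ 0 mod 17^4.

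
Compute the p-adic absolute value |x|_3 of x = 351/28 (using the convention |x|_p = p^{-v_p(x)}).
|351/28|_3 = 1/27

Step 1 — compute v_3(x) by factoring powers of 3 out of the numerator and denominator: v_3(351/28) = 3. Step 2 — apply |x|_p = p^{-v_p(x)} = 3^{-3} = 1/27.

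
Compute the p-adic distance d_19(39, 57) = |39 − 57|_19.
d_19(39, 57) = 1

Step 1 — x − y = 39 − 57 = -18. Step 2 — v_19(-18) = 0 (factor: -18 = −(19^0 · 18); the sign does not affect v_p). Step 3 — |x − y|_19 = 19^{0} = 1.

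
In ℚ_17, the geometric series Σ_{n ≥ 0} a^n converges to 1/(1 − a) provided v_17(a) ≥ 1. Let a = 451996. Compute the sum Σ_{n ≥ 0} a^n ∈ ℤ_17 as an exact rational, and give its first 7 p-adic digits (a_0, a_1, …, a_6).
Σ a^n = 1/(1 − a) = -1/451995;  first 7 digits = (1, 0, 0, 7, 5, 0, 15)

v_17(a) = 3 ≥ 1, so the series converges in ℤ_17 to 1/(1 − a) = 1/(1 − 451996) = -1/451995. Expand this rational in ℤ_17: compute digits iteratively via d_i = x_i mod 17, x_{i+1} = (x_i − d_i)/17. The first 7 digits are (1, 0, 0, 7, 5, 0, 15).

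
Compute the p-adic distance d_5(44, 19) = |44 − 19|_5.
d_5(44, 19) = 1/25

Step 1 — x − y = 44 − 19 = 25. Step 2 — v_5(25) = 2 (factor: 25 = (5^2 · 1); the sign does not affect v_p). Step 3 — |x − y|_5 = 5^{-2} = 1/25.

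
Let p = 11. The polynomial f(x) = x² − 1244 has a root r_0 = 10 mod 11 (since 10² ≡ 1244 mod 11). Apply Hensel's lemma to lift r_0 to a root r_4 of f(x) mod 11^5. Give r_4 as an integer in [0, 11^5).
r_4 = 20976 (mod 161051)

Hensel's recurrence: r_{i+1} = r_i − f(r_i)·(f′(r_i))^{-1} mod 11^{i+2}, with f′(x) = 2x. Iterate:
  r_0 = 10 (mod 11)
  r_1 = 43 (mod 121)
  r_2 = 1011 (mod 1331)
  r_3 = 6335 (mod 14641)
  r_4 = 20976 (mod 161051)
Final: r_4 = 20976, and one checks f(r_4) ≡ 0 mod 11^5.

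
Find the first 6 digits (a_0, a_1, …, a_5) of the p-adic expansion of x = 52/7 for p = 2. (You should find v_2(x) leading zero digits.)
(a_0, …, a_5) = (0, 0, 1, 1, 0, 1)

v_2(52/7) = 2, so a_0 = ... = a_1 = 0. Factor out: x = 2^2 · u with u = 13/7 a unit in ℤ_2. Expand u iteratively via a_{v+i} = u_i mod 2, u_{i+1} = (u_i − a_{v+i})/2:
  u_0 = 13/7;  a_2 = 1;  u_1 = (u_0 − 1)/2 = 3/7
  u_1 = 3/7;  a_3 = 1;  u_2 = (u_1 − 1)/2 = -2/7
  u_2 = -2/7;  a_4 = 0;  u_3 = (u_2 − 0)/2 = -1/7
  u_3 = -1/7;  a_5 = 1;  u_4 = (u_3 − 1)/2 = -4/7
Digits: (0, 0, 1, 1, 0, 1).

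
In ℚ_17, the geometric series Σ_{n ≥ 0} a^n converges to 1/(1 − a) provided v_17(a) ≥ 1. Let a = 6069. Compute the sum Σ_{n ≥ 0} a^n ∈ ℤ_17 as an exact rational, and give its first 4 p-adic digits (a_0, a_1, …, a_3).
Σ a^n = 1/(1 − a) = -1/6068;  first 4 digits = (1, 0, 4, 1)

v_17(a) = 2 ≥ 1, so the series converges in ℤ_17 to 1/(1 − a) = 1/(1 − 6069) = -1/6068. Expand this rational in ℤ_17: compute digits iteratively via d_i = x_i mod 17, x_{i+1} = (x_i − d_i)/17. The first 4 digits are (1, 0, 4, 1).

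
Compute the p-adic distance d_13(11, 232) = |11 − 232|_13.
d_13(11, 232) = 1/13

Step 1 — x − y = 11 − 232 = -221. Step 2 — v_13(-221) = 1 (factor: -221 = −(13^1 · 17); the sign does not affect v_p). Step 3 — |x − y|_13 = 13^{-1} = 1/13.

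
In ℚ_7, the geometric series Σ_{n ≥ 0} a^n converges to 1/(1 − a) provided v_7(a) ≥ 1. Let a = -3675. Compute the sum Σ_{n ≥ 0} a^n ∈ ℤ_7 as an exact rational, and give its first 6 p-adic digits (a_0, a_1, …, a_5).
Σ a^n = 1/(1 − a) = 1/3676;  first 6 digits = (1, 0, 2, 3, 2, 5)

v_7(a) = 2 ≥ 1, so the series converges in ℤ_7 to 1/(1 − a) = 1/(1 − (-3675)) = 1/3676. Expand this rational in ℤ_7: compute digits iteratively via d_i = x_i mod 7, x_{i+1} = (x_i − d_i)/7. The first 6 digits are (1, 0, 2, 3, 2, 5).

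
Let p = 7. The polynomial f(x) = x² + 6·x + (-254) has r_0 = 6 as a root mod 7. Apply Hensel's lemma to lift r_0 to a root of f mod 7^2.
r_1 = 27 (mod 49)

Hensel: r_{i+1} = r_i − f(r_i)·(f′(r_i))^{-1} mod 7^{i+2}, f′(x) = 2x + 6. Iterate:
  r_0 = 6 (mod 7)
  r_1 = 27 (mod 49)
Final: r = 27 satisfies f(r) ≡ 0 mod 7^2.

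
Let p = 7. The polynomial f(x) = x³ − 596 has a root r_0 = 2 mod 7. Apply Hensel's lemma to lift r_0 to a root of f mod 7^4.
r_3 = 51 (mod 2401)

Hensel: r_{i+1} = r_i − f(r_i)/f′(r_i) mod 7^{i+2}, where f′(x) = 3x². Iterate:
  r_0 = 2 (mod 7)
  r_1 = 2 (mod 49)
  r_2 = 51 (mod 343)
  r_3 = 51 (mod 2401)
Final: r = 51 with f(r) ≡ 0 mod 7^4.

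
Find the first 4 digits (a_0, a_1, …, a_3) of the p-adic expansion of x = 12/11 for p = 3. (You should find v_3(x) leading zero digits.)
(a_0, …, a_3) = (0, 2, 0, 2)

v_3(12/11) = 1, so a_0 = ... = a_0 = 0. Factor out: x = 3^1 · u with u = 4/11 a unit in ℤ_3. Expand u iteratively via a_{v+i} = u_i mod 3, u_{i+1} = (u_i − a_{v+i})/3:
  u_0 = 4/11;  a_1 = 2;  u_1 = (u_0 − 2)/3 = -6/11
  u_1 = -6/11;  a_2 = 0;  u_2 = (u_1 − 0)/3 = -2/11
  u_2 = -2/11;  a_3 = 2;  u_3 = (u_2 − 2)/3 = -8/11
Digits: (0, 2, 0, 2).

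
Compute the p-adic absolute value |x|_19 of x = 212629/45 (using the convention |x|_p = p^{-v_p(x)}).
|212629/45|_19 = 1/6859

Step 1 — compute v_19(x) by factoring powers of 19 out of the numerator and denominator: v_19(212629/45) = 3. Step 2 — apply |x|_p = p^{-v_p(x)} = 19^{-3} = 1/6859.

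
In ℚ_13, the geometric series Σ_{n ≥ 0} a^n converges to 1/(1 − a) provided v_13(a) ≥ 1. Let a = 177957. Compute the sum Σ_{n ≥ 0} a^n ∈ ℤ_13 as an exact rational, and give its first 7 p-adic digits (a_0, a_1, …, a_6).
Σ a^n = 1/(1 − a) = -1/177956;  first 7 digits = (1, 0, 0, 3, 6, 0, 9)

v_13(a) = 3 ≥ 1, so the series converges in ℤ_13 to 1/(1 − a) = 1/(1 − 177957) = -1/177956. Expand this rational in ℤ_13: compute digits iteratively via d_i = x_i mod 13, x_{i+1} = (x_i − d_i)/13. The first 7 digits are (1, 0, 0, 3, 6, 0, 9).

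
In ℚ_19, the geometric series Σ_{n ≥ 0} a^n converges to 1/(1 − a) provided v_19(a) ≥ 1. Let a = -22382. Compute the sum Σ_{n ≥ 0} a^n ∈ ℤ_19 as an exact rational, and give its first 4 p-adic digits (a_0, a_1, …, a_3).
Σ a^n = 1/(1 − a) = 1/22383;  first 4 digits = (1, 0, 14, 15)

v_19(a) = 2 ≥ 1, so the series converges in ℤ_19 to 1/(1 − a) = 1/(1 − (-22382)) = 1/22383. Expand this rational in ℤ_19: compute digits iteratively via d_i = x_i mod 19, x_{i+1} = (x_i − d_i)/19. The first 4 digits are (1, 0, 14, 15).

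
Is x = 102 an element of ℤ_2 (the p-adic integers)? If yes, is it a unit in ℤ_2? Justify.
x ∈ ℤ_2 but not a unit; v_2(x) = 1 > 0

ℤ_2 = {x ∈ ℚ_2 : v_2(x) ≥ 0} and ℤ_2^× = {x ∈ ℤ_2 : v_2(x) = 0}. Here v_2(102) = v_2(num) − v_2(den) = 1; compare against these criteria.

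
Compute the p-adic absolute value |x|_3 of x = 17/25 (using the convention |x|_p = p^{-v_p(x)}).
|17/25|_3 = 1

Step 1 — compute v_3(x) by factoring powers of 3 out of the numerator and denominator: v_3(17/25) = 0. Step 2 — apply |x|_p = p^{-v_p(x)} = 3^{0} = 1.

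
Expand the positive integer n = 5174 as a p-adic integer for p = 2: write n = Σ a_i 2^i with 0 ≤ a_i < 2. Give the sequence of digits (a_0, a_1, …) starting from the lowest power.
(a_0, a_1, …) = (0, 1, 1, 0, 1, 1, 0, 0, 0, 0, 1, 0, 1)

Repeated division by 2 gives the digits low-to-high: 5174 = 1·2^1 + 1·2^2 + 1·2^4 + 1·2^5 + 1·2^10 + 1·2^12. Digit sequence: (0, 1, 1, 0, 1, 1, 0, 0, 0, 0, 1, 0, 1).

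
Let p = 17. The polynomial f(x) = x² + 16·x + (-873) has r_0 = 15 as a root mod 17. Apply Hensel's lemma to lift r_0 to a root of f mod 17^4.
r_3 = 1494 (mod 83521)

Hensel: r_{i+1} = r_i − f(r_i)·(f′(r_i))^{-1} mod 17^{i+2}, f′(x) = 2x + 16. Iterate:
  r_0 = 15 (mod 17)
  r_1 = 49 (mod 289)
  r_2 = 1494 (mod 4913)
  r_3 = 1494 (mod 83521)
Final: r = 1494 satisfies f(r) ≡ 0 mod 17^4.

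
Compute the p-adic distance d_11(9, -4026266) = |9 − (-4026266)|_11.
d_11(9, -4026266) = 1/161051

Step 1 — x − y = 9 − (-4026266) = 4026275. Step 2 — v_11(4026275) = 5 (factor: 4026275 = (11^5 · 25); the sign does not affect v_p). Step 3 — |x − y|_11 = 11^{-5} = 1/161051.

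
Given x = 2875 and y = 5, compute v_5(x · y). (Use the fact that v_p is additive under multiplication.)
v_5(14375) = 4

v_p(x) = 3 (factor: 2875 = 5^3 · 23); v_p(y) = 1 (factor: 5 = 5^1 · 1). Additivity: v_p(xy) = v_p(x) + v_p(y) = 3 + 1 = 4. (Direct check: xy = 14375 = 5^4 · (23).)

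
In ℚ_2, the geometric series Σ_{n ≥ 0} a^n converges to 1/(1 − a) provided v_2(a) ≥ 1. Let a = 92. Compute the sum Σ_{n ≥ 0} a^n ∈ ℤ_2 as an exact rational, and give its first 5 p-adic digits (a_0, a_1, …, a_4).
Σ a^n = 1/(1 − a) = -1/91;  first 5 digits = (1, 0, 1, 1, 0)

v_2(a) = 2 ≥ 1, so the series converges in ℤ_2 to 1/(1 − a) = 1/(1 − 92) = -1/91. Expand this rational in ℤ_2: compute digits iteratively via d_i = x_i mod 2, x_{i+1} = (x_i − d_i)/2. The first 5 digits are (1, 0, 1, 1, 0).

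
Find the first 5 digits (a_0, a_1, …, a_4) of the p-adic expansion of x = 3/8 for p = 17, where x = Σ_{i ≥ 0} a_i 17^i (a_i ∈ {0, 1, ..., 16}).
(a_0, …, a_4) = (11, 10, 10, 10, 10)

v_17(3/8) = 0 (numerator and denominator both coprime to 17), so x ∈ ℤ_17^×. Compute digits iteratively via a_i = x_i mod 17, x_{i+1} = (x_i − a_i)/17, with x_0 = x:
  x_0 = 3/8;  a_0 = 11;  x_1 = (x_0 − 11)/17 = -5/8
  x_1 = -5/8;  a_1 = 10;  x_2 = (x_1 − 10)/17 = -5/8
  x_2 = -5/8;  a_2 = 10;  x_3 = (x_2 − 10)/17 = -5/8
  x_3 = -5/8;  a_3 = 10;  x_4 = (x_3 − 10)/17 = -5/8
  x_4 = -5/8;  a_4 = 10;  x_5 = (x_4 − 10)/17 = -5/8
Digits: (11, 10, 10, 10, 10).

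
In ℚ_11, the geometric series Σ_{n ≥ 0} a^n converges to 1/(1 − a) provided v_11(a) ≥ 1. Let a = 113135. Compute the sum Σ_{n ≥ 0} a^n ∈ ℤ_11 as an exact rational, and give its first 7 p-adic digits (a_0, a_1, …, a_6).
Σ a^n = 1/(1 − a) = -1/113134;  first 7 digits = (1, 0, 0, 8, 7, 0, 9)

v_11(a) = 3 ≥ 1, so the series converges in ℤ_11 to 1/(1 − a) = 1/(1 − 113135) = -1/113134. Expand this rational in ℤ_11: compute digits iteratively via d_i = x_i mod 11, x_{i+1} = (x_i − d_i)/11. The first 7 digits are (1, 0, 0, 8, 7, 0, 9).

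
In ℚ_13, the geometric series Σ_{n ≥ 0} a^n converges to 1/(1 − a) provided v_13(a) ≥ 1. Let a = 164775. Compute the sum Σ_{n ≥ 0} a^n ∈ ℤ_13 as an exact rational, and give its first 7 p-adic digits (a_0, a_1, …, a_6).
Σ a^n = 1/(1 − a) = -1/164774;  first 7 digits = (1, 0, 0, 10, 5, 0, 9)

v_13(a) = 3 ≥ 1, so the series converges in ℤ_13 to 1/(1 − a) = 1/(1 − 164775) = -1/164774. Expand this rational in ℤ_13: compute digits iteratively via d_i = x_i mod 13, x_{i+1} = (x_i − d_i)/13. The first 7 digits are (1, 0, 0, 10, 5, 0, 9).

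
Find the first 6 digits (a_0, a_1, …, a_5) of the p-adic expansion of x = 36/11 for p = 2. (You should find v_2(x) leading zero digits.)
(a_0, …, a_5) = (0, 0, 1, 1, 0, 1)

v_2(36/11) = 2, so a_0 = ... = a_1 = 0. Factor out: x = 2^2 · u with u = 9/11 a unit in ℤ_2. Expand u iteratively via a_{v+i} = u_i mod 2, u_{i+1} = (u_i − a_{v+i})/2:
  u_0 = 9/11;  a_2 = 1;  u_1 = (u_0 − 1)/2 = -1/11
  u_1 = -1/11;  a_3 = 1;  u_2 = (u_1 − 1)/2 = -6/11
  u_2 = -6/11;  a_4 = 0;  u_3 = (u_2 − 0)/2 = -3/11
  u_3 = -3/11;  a_5 = 1;  u_4 = (u_3 − 1)/2 = -7/11
Digits: (0, 0, 1, 1, 0, 1).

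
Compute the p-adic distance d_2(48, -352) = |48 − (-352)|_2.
d_2(48, -352) = 1/16

Step 1 — x − y = 48 − (-352) = 400. Step 2 — v_2(400) = 4 (factor: 400 = (2^4 · 25); the sign does not affect v_p). Step 3 — |x − y|_2 = 2^{-4} = 1/16.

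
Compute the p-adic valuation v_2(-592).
v_2(-592) = 4

v_2(n) is the largest exponent k such that 2^k divides n. Factor out: -592 = -2^4 · 37. (Sign doesn't affect v_p.) So v_2(-592) = 4.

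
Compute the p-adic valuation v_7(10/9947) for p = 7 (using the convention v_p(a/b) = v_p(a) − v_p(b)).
v_7(10/9947) = -3

Factor powers of 7 from the numerator and denominator of the reduced fraction: 10 = 7^0 · 10 and 9947 = 7^3 · 29. Apply v_p(a/b) = v_p(a) − v_p(b): v_7(10/9947) = 0 − 3 = -3.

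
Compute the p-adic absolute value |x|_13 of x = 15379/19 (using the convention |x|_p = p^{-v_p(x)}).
|15379/19|_13 = 1/2197

Step 1 — compute v_13(x) by factoring powers of 13 out of the numerator and denominator: v_13(15379/19) = 3. Step 2 — apply |x|_p = p^{-v_p(x)} = 13^{-3} = 1/2197.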